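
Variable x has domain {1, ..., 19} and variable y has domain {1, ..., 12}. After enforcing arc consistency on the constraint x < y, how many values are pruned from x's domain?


For the constraint x < y, x needs a supporting value in y's domain.
x can be at most 11 (one less than y's maximum).
Valid x values from domain: 11 out of 19.
Pruned = 19 - 11 = 8.

8


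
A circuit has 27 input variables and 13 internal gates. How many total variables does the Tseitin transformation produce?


The Tseitin transformation introduces one auxiliary variable per gate.
Total variables = inputs + gates = 27 + 13 = 40.

40


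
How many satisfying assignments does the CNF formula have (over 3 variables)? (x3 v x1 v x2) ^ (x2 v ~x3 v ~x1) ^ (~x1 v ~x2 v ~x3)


Enumerate all 8 truth assignments over 3 variables.
Test each against every clause.
Satisfying assignments found: 5.

5


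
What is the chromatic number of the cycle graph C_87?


An odd cycle cannot be 2-colored: alternating two colors around the cycle returns to the start with a conflict.
Since 87 is odd, three colors are required (and three suffice).
Chromatic number = 3.

3


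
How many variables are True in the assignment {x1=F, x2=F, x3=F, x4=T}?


The weight is the number of variables assigned True.
True variables: x4.
Weight = 1.

1


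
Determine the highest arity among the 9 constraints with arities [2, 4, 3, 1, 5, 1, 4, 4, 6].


The arities are: 2, 4, 3, 1, 5, 1, 4, 4, 6.
Scan for the maximum value.
Maximum arity = 6.

6


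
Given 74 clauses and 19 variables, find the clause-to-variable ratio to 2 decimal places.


Clause-to-variable ratio = clauses / variables.
74 / 19 = 3.89.

3.89


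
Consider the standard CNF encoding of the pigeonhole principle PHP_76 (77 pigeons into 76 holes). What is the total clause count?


The PHP encoding has two parts:
1) At-least-one-hole clauses: 77 (one per pigeon, each with 76 literals).
2) At-most-one-pigeon-per-hole clauses: 76 holes * C(77,2) = 76 * 2926 = 222376.
Total clauses = 77 + 222376 = 222453.

222453


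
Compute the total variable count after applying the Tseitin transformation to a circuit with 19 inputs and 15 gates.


The Tseitin transformation introduces one auxiliary variable per gate.
Total variables = inputs + gates = 19 + 15 = 34.

34


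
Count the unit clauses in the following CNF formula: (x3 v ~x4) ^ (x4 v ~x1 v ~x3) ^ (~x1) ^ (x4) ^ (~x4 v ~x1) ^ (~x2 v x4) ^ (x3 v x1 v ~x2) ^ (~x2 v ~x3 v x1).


A unit clause contains exactly one literal.
Unit clauses found: (~x1), (x4).
Count = 2.

2


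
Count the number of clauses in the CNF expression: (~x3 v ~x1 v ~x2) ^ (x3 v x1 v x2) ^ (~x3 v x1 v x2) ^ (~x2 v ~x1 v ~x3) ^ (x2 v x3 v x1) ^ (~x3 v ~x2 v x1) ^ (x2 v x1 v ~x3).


Each group enclosed in parentheses joined by ^ is one clause.
Counting the conjuncts: 7 clauses.

7


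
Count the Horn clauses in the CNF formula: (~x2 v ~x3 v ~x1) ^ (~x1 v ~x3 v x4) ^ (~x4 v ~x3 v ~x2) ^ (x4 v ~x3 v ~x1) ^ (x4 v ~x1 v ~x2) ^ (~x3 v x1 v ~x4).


A Horn clause has at most one positive literal.
Clause 1: 0 positive lit(s) -> Horn
Clause 2: 1 positive lit(s) -> Horn
Clause 3: 0 positive lit(s) -> Horn
Clause 4: 1 positive lit(s) -> Horn
Clause 5: 1 positive lit(s) -> Horn
Clause 6: 1 positive lit(s) -> Horn
Total Horn clauses = 6.

6


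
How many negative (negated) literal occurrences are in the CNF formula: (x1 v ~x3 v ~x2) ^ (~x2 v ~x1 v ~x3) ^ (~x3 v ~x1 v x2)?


Scan each clause for negated literals.
Clause 1: 2 negative; Clause 2: 3 negative; Clause 3: 2 negative.
Total negative literal occurrences = 7.

7


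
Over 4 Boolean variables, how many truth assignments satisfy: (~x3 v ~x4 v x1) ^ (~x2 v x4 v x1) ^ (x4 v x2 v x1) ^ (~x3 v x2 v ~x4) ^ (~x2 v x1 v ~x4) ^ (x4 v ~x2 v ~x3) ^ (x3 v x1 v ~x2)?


Enumerate all 16 truth assignments over 4 variables.
Test each against every clause.
Satisfying assignments found: 7.

7


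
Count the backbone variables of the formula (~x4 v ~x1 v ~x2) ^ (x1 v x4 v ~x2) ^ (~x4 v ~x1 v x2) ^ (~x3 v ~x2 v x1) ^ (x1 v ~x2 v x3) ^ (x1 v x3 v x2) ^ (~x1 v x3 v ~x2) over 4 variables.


Find all satisfying assignments: 5 model(s).
Check which variables have the same value in every model.
No variable is fixed across all models.
Backbone size = 0.

0


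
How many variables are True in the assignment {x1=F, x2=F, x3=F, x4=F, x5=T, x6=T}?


The weight is the number of variables assigned True.
True variables: x5, x6.
Weight = 2.

2


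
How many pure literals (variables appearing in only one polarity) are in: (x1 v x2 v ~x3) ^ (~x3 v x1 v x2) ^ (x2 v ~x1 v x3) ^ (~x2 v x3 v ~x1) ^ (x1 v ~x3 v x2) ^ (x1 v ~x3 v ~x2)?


A pure literal appears in only one polarity across all clauses.
No pure literals found.
Count = 0.

0


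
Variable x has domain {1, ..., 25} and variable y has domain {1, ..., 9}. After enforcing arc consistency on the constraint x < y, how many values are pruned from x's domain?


For the constraint x < y, x needs a supporting value in y's domain.
x can be at most 8 (one less than y's maximum).
Valid x values from domain: 8 out of 25.
Pruned = 25 - 8 = 17.

17


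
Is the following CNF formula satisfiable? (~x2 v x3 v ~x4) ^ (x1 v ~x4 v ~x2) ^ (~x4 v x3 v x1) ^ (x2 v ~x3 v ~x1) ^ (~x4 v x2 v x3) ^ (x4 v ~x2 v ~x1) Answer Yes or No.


Check all 16 possible truth assignments.
Number of satisfying assignments found: 7.
The formula is satisfiable.

Yes


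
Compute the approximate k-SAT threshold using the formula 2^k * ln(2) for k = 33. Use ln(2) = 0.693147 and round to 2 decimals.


Using the asymptotic formula: threshold ~ 2^k * ln(2).
2^33 = 8589934592.
8589934592 * 0.693147 = 5954087392.64.

5954087392.64


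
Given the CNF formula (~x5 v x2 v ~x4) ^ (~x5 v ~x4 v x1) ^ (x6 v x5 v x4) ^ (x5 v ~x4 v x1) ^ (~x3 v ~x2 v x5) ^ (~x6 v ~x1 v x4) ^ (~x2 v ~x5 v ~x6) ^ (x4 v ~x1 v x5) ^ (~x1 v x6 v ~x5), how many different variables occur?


Identify each distinct variable in the formula.
Variables found: x1, x2, x3, x4, x5, x6.
Total distinct variables = 6.

6


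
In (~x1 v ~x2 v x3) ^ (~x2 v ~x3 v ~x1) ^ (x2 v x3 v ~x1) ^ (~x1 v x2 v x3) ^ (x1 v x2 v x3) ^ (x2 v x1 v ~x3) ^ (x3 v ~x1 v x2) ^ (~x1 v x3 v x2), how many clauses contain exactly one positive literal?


A definite clause has exactly one positive literal.
Clause 1: 1 positive -> definite
Clause 2: 0 positive -> not definite
Clause 3: 2 positive -> not definite
Clause 4: 2 positive -> not definite
Clause 5: 3 positive -> not definite
Clause 6: 2 positive -> not definite
Clause 7: 2 positive -> not definite
Clause 8: 2 positive -> not definite
Definite clause count = 1.

1


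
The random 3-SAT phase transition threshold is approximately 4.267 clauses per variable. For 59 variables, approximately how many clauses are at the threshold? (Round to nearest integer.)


The 3-SAT phase transition occurs at approximately 4.267 clauses per variable.
m = 4.267 * 59 = 251.753.
Rounded to nearest integer: 252.

252


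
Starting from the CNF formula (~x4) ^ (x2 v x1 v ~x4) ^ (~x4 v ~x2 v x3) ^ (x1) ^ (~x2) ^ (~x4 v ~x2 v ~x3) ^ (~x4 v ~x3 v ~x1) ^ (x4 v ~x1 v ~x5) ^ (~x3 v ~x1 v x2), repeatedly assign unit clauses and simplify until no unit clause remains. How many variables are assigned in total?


Unit propagation repeatedly assigns the literal in any unit clause, then simplifies.
Assignments in order: x4 = F, x1 = T, x2 = F, x5 = F, x3 = F.
No further unit clauses remain.
Total variables assigned = 5.

5


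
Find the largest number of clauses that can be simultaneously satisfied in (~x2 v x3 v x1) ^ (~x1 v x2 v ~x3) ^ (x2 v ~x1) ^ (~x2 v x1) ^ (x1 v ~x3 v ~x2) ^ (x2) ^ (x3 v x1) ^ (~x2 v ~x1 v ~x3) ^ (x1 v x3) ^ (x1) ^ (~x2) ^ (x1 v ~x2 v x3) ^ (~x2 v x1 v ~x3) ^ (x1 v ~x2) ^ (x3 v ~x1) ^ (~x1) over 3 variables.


Enumerate all 8 truth assignments.
For each, count how many of the 16 clauses are satisfied.
The formula is not fully satisfiable, so the maximum is below 16.
Maximum simultaneously satisfiable clauses = 14.

14


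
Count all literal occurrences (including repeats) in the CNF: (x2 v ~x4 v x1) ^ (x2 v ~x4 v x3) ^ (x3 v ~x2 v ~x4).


Clause lengths: 3, 3, 3.
Sum = 3 + 3 + 3 = 9.

9


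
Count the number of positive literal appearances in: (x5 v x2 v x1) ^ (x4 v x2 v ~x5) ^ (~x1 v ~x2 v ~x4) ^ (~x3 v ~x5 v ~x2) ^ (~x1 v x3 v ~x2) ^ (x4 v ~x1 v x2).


Scan each clause for unnegated literals.
Clause 1: 3 positive; Clause 2: 2 positive; Clause 3: 0 positive; Clause 4: 0 positive; Clause 5: 1 positive; Clause 6: 2 positive.
Total positive literal occurrences = 8.

8


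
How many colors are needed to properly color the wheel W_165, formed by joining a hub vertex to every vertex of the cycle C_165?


W_165 consists of the cycle C_165 together with a hub vertex adjacent to every cycle vertex.
The cycle C_165 needs 3 colors (odd cycle -> 3).
The hub is adjacent to every cycle vertex, so it must receive a new color distinct from all of them.
Chromatic number = 3 + 1 = 4.

4


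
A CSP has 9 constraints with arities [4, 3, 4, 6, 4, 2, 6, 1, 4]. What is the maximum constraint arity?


The arities are: 4, 3, 4, 6, 4, 2, 6, 1, 4.
Scan for the maximum value.
Maximum arity = 6.

6


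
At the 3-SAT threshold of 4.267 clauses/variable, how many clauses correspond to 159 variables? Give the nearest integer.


The 3-SAT phase transition occurs at approximately 4.267 clauses per variable.
m = 4.267 * 159 = 678.453.
Rounded to nearest integer: 678.

678


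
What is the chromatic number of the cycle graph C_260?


A cycle on an even number of vertices is bipartite: alternate two colors around the cycle.
Since 260 is even, two colors suffice, and at least two are needed because the graph has edges.
Chromatic number = 2.

2


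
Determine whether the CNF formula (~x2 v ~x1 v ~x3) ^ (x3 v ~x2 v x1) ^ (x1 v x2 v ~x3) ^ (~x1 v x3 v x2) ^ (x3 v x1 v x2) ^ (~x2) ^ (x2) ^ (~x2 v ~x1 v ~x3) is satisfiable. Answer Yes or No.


Check all 8 possible truth assignments.
Number of satisfying assignments found: 0.
The formula is unsatisfiable.

No


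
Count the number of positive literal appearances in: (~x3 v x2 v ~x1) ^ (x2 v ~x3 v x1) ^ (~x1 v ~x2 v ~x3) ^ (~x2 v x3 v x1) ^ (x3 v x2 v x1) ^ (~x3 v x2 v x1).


Scan each clause for unnegated literals.
Clause 1: 1 positive; Clause 2: 2 positive; Clause 3: 0 positive; Clause 4: 2 positive; Clause 5: 3 positive; Clause 6: 2 positive.
Total positive literal occurrences = 10.

10


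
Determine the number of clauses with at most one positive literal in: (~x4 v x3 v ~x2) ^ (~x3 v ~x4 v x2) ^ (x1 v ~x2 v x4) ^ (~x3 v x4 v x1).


A Horn clause has at most one positive literal.
Clause 1: 1 positive lit(s) -> Horn
Clause 2: 1 positive lit(s) -> Horn
Clause 3: 2 positive lit(s) -> not Horn
Clause 4: 2 positive lit(s) -> not Horn
Total Horn clauses = 2.

2


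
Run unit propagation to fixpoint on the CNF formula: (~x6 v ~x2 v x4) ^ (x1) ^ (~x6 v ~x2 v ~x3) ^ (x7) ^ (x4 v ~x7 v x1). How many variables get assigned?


Unit propagation repeatedly assigns the literal in any unit clause, then simplifies.
Assignments in order: x1 = T, x7 = T.
No further unit clauses remain.
Total variables assigned = 2.

2


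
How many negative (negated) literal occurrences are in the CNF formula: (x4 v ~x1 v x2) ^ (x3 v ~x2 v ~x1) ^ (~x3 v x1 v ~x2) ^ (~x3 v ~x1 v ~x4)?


Scan each clause for negated literals.
Clause 1: 1 negative; Clause 2: 2 negative; Clause 3: 2 negative; Clause 4: 3 negative.
Total negative literal occurrences = 8.

8


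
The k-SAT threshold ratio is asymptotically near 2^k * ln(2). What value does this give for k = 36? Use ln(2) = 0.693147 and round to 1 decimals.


Using the asymptotic formula: threshold ~ 2^k * ln(2).
2^36 = 68719476736.
68719476736 * 0.693147 = 47632699141.1.

47632699141.1


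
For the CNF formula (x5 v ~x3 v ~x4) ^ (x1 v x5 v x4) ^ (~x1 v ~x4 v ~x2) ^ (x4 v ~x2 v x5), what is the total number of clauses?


Each group enclosed in parentheses joined by ^ is one clause.
Counting the conjuncts: 4 clauses.

4


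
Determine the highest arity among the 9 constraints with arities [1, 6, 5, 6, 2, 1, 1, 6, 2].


The arities are: 1, 6, 5, 6, 2, 1, 1, 6, 2.
Scan for the maximum value.
Maximum arity = 6.

6


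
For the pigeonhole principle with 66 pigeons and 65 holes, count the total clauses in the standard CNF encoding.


The PHP encoding has two parts:
1) At-least-one-hole clauses: 66 (one per pigeon, each with 65 literals).
2) At-most-one-pigeon-per-hole clauses: 65 holes * C(66,2) = 65 * 2145 = 139425.
Total clauses = 66 + 139425 = 139491.

139491


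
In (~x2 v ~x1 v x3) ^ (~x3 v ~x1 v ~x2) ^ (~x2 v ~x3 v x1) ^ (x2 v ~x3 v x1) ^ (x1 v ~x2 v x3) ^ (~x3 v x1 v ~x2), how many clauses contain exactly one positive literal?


A definite clause has exactly one positive literal.
Clause 1: 1 positive -> definite
Clause 2: 0 positive -> not definite
Clause 3: 1 positive -> definite
Clause 4: 2 positive -> not definite
Clause 5: 2 positive -> not definite
Clause 6: 1 positive -> definite
Definite clause count = 3.

3


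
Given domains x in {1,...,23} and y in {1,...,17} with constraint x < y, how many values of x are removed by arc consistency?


For the constraint x < y, x needs a supporting value in y's domain.
x can be at most 16 (one less than y's maximum).
Valid x values from domain: 16 out of 23.
Pruned = 23 - 16 = 7.

7


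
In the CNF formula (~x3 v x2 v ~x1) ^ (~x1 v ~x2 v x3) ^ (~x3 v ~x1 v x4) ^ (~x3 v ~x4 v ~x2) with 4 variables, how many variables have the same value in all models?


Find all satisfying assignments: 9 model(s).
Check which variables have the same value in every model.
No variable is fixed across all models.
Backbone size = 0.

0


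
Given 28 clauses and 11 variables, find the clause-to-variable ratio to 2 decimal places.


Clause-to-variable ratio = clauses / variables.
28 / 11 = 2.55.

2.55


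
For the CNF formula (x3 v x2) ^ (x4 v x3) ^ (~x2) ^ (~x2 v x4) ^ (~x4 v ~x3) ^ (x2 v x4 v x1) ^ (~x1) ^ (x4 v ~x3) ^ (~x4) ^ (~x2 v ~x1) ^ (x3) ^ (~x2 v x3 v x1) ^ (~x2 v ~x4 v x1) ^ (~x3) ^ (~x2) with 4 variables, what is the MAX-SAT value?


Enumerate all 16 truth assignments.
For each, count how many of the 15 clauses are satisfied.
The formula is not fully satisfiable, so the maximum is below 15.
Maximum simultaneously satisfiable clauses = 12.

12


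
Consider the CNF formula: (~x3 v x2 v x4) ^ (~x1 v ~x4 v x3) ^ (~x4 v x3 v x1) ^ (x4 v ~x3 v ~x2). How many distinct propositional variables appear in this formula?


Identify each distinct variable in the formula.
Variables found: x1, x2, x3, x4.
Total distinct variables = 4.

4


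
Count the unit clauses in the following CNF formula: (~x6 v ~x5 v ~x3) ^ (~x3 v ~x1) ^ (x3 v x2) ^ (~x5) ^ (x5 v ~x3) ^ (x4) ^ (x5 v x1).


A unit clause contains exactly one literal.
Unit clauses found: (~x5), (x4).
Count = 2.

2


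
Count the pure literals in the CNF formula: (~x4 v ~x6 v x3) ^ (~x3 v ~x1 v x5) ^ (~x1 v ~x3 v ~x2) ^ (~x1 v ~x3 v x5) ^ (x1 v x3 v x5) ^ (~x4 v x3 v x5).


A pure literal appears in only one polarity across all clauses.
Pure literals: x2 (negative only), x4 (negative only), x5 (positive only), x6 (negative only).
Count = 4.

4


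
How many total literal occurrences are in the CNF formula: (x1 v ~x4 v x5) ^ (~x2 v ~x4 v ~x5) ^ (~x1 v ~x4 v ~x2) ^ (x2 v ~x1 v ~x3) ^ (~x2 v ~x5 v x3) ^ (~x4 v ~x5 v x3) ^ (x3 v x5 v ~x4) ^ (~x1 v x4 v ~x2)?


Clause lengths: 3, 3, 3, 3, 3, 3, 3, 3.
Sum = 3 + 3 + 3 + 3 + 3 + 3 + 3 + 3 = 24.

24


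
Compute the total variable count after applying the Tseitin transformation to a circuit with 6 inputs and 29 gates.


The Tseitin transformation introduces one auxiliary variable per gate.
Total variables = inputs + gates = 6 + 29 = 35.

35


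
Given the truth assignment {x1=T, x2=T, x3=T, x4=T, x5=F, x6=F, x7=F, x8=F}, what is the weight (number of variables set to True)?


The weight is the number of variables assigned True.
True variables: x1, x2, x3, x4.
Weight = 4.

4


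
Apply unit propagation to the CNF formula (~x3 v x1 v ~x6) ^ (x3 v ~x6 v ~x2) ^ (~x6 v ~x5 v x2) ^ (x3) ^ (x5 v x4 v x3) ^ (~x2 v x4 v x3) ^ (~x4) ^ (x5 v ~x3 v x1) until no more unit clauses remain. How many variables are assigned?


Unit propagation repeatedly assigns the literal in any unit clause, then simplifies.
Assignments in order: x3 = T, x4 = F.
No further unit clauses remain.
Total variables assigned = 2.

2


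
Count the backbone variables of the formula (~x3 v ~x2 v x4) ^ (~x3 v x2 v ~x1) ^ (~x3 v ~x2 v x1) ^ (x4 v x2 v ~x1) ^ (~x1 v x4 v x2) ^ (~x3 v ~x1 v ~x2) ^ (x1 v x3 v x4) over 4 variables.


Find all satisfying assignments: 7 model(s).
Check which variables have the same value in every model.
No variable is fixed across all models.
Backbone size = 0.

0


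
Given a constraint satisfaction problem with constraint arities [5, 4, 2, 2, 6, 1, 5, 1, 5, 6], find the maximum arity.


The arities are: 5, 4, 2, 2, 6, 1, 5, 1, 5, 6.
Scan for the maximum value.
Maximum arity = 6.

6


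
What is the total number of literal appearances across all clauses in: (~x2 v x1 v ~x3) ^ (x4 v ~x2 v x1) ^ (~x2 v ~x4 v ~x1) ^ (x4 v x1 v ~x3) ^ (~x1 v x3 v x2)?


Clause lengths: 3, 3, 3, 3, 3.
Sum = 3 + 3 + 3 + 3 + 3 = 15.

15


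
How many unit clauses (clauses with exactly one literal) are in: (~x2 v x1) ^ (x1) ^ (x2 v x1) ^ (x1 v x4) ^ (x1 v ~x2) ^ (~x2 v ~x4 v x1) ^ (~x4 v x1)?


A unit clause contains exactly one literal.
Unit clauses found: (x1).
Count = 1.

1


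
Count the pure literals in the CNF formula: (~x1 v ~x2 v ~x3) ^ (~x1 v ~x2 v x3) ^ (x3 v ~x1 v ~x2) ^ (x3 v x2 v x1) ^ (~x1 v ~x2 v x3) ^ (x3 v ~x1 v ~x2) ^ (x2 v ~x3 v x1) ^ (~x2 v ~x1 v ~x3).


A pure literal appears in only one polarity across all clauses.
No pure literals found.
Count = 0.

0


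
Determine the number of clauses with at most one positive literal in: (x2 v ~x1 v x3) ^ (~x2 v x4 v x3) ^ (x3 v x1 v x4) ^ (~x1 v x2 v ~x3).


A Horn clause has at most one positive literal.
Clause 1: 2 positive lit(s) -> not Horn
Clause 2: 2 positive lit(s) -> not Horn
Clause 3: 3 positive lit(s) -> not Horn
Clause 4: 1 positive lit(s) -> Horn
Total Horn clauses = 1.

1


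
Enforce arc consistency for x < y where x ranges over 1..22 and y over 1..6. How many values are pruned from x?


For the constraint x < y, x needs a supporting value in y's domain.
x can be at most 5 (one less than y's maximum).
Valid x values from domain: 5 out of 22.
Pruned = 22 - 5 = 17.

17


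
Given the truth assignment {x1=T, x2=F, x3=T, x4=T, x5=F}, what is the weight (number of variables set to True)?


The weight is the number of variables assigned True.
True variables: x1, x3, x4.
Weight = 3.

3


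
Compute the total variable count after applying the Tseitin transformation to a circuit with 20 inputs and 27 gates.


The Tseitin transformation introduces one auxiliary variable per gate.
Total variables = inputs + gates = 20 + 27 = 47.

47


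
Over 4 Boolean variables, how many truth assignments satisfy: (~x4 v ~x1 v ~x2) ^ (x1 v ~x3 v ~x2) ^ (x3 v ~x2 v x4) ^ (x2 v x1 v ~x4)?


Enumerate all 16 truth assignments over 4 variables.
Test each against every clause.
Satisfying assignments found: 8.

8


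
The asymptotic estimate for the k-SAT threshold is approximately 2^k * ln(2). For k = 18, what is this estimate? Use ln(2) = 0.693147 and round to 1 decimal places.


Using the asymptotic formula: threshold ~ 2^k * ln(2).
2^18 = 262144.
262144 * 0.693147 = 181704.3.

181704.3


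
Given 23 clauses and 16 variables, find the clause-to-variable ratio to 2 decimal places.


Clause-to-variable ratio = clauses / variables.
23 / 16 = 1.44.

1.44


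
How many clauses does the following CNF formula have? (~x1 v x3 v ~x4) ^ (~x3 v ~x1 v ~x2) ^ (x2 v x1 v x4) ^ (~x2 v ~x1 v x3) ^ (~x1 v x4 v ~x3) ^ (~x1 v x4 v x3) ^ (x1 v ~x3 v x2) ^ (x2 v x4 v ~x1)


Each group enclosed in parentheses joined by ^ is one clause.
Counting the conjuncts: 8 clauses.

8


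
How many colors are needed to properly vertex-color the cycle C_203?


An odd cycle cannot be 2-colored: alternating two colors around the cycle returns to the start with a conflict.
Since 203 is odd, three colors are required (and three suffice).
Chromatic number = 3.

3


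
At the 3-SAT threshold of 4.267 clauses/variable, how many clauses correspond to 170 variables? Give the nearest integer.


The 3-SAT phase transition occurs at approximately 4.267 clauses per variable.
m = 4.267 * 170 = 725.39.
Rounded to nearest integer: 725.

725


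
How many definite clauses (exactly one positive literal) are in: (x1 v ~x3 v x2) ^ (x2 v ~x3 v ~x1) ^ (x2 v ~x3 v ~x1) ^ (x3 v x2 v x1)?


A definite clause has exactly one positive literal.
Clause 1: 2 positive -> not definite
Clause 2: 1 positive -> definite
Clause 3: 1 positive -> definite
Clause 4: 3 positive -> not definite
Definite clause count = 2.

2


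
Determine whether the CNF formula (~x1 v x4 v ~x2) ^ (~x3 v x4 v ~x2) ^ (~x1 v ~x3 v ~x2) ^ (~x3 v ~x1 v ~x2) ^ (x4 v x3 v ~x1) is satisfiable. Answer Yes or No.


Check all 16 possible truth assignments.
Number of satisfying assignments found: 11.
The formula is satisfiable.

Yes


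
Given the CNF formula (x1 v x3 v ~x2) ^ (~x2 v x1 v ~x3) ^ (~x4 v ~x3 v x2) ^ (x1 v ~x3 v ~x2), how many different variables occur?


Identify each distinct variable in the formula.
Variables found: x1, x2, x3, x4.
Total distinct variables = 4.

4


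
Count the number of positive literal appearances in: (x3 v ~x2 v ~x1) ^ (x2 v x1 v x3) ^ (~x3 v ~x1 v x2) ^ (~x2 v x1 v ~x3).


Scan each clause for unnegated literals.
Clause 1: 1 positive; Clause 2: 3 positive; Clause 3: 1 positive; Clause 4: 1 positive.
Total positive literal occurrences = 6.

6


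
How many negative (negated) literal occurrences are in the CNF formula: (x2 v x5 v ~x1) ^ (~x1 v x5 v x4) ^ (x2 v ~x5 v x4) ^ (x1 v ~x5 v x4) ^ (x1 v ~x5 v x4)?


Scan each clause for negated literals.
Clause 1: 1 negative; Clause 2: 1 negative; Clause 3: 1 negative; Clause 4: 1 negative; Clause 5: 1 negative.
Total negative literal occurrences = 5.

5


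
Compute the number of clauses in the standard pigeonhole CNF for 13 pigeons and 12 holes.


The PHP encoding has two parts:
1) At-least-one-hole clauses: 13 (one per pigeon, each with 12 literals).
2) At-most-one-pigeon-per-hole clauses: 12 holes * C(13,2) = 12 * 78 = 936.
Total clauses = 13 + 936 = 949.

949


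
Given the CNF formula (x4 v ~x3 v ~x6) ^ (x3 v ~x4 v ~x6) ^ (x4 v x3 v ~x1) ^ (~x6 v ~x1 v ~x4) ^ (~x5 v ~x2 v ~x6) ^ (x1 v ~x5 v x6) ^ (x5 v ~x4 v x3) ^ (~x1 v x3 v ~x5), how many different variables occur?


Identify each distinct variable in the formula.
Variables found: x1, x2, x3, x4, x5, x6.
Total distinct variables = 6.

6


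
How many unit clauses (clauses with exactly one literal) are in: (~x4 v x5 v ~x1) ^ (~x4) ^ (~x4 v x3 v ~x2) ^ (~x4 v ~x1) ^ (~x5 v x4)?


A unit clause contains exactly one literal.
Unit clauses found: (~x4).
Count = 1.

1


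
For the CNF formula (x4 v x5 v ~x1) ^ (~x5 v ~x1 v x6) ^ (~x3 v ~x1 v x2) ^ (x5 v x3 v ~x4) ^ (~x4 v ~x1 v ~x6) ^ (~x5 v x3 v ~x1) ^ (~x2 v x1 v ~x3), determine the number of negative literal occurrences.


Scan each clause for negated literals.
Clause 1: 1 negative; Clause 2: 2 negative; Clause 3: 2 negative; Clause 4: 1 negative; Clause 5: 3 negative; Clause 6: 2 negative; Clause 7: 2 negative.
Total negative literal occurrences = 13.

13


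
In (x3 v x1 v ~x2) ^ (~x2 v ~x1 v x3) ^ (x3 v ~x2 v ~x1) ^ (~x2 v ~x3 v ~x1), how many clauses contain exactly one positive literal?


A definite clause has exactly one positive literal.
Clause 1: 2 positive -> not definite
Clause 2: 1 positive -> definite
Clause 3: 1 positive -> definite
Clause 4: 0 positive -> not definite
Definite clause count = 2.

2


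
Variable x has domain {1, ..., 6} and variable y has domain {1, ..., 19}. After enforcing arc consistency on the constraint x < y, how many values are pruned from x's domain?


For the constraint x < y, x needs a supporting value in y's domain.
x can be at most 18 (one less than y's maximum).
Valid x values from domain: 6 out of 6.
Pruned = 6 - 6 = 0.

0


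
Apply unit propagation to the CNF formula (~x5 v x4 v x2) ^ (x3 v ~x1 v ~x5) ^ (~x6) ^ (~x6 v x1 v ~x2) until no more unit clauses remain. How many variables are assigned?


Unit propagation repeatedly assigns the literal in any unit clause, then simplifies.
Assignments in order: x6 = F.
No further unit clauses remain.
Total variables assigned = 1.

1


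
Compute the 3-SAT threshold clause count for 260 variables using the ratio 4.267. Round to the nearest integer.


The 3-SAT phase transition occurs at approximately 4.267 clauses per variable.
m = 4.267 * 260 = 1109.42.
Rounded to nearest integer: 1109.

1109


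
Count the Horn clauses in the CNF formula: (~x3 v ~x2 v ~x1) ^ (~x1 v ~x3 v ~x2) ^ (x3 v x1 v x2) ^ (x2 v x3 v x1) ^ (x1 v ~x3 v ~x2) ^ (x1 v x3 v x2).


A Horn clause has at most one positive literal.
Clause 1: 0 positive lit(s) -> Horn
Clause 2: 0 positive lit(s) -> Horn
Clause 3: 3 positive lit(s) -> not Horn
Clause 4: 3 positive lit(s) -> not Horn
Clause 5: 1 positive lit(s) -> Horn
Clause 6: 3 positive lit(s) -> not Horn
Total Horn clauses = 3.

3


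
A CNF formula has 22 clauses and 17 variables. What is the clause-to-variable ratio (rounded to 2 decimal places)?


Clause-to-variable ratio = clauses / variables.
22 / 17 = 1.29.

1.29


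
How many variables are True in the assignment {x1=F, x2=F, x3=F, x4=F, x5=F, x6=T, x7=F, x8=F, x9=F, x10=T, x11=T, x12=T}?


The weight is the number of variables assigned True.
True variables: x6, x10, x11, x12.
Weight = 4.

4


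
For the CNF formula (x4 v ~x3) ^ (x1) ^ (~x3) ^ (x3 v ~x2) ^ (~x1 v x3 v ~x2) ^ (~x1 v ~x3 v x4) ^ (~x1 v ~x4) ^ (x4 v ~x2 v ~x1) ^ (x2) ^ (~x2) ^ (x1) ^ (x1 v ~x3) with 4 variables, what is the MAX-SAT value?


Enumerate all 16 truth assignments.
For each, count how many of the 12 clauses are satisfied.
The formula is not fully satisfiable, so the maximum is below 12.
Maximum simultaneously satisfiable clauses = 11.

11


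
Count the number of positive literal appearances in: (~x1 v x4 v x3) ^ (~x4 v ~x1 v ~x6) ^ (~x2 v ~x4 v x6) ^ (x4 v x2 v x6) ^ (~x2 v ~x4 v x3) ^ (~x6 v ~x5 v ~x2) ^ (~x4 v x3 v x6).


Scan each clause for unnegated literals.
Clause 1: 2 positive; Clause 2: 0 positive; Clause 3: 1 positive; Clause 4: 3 positive; Clause 5: 1 positive; Clause 6: 0 positive; Clause 7: 2 positive.
Total positive literal occurrences = 9.

9


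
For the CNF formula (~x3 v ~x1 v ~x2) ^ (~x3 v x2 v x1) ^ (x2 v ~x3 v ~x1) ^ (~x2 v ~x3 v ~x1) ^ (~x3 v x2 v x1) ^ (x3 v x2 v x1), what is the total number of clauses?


Each group enclosed in parentheses joined by ^ is one clause.
Counting the conjuncts: 6 clauses.

6


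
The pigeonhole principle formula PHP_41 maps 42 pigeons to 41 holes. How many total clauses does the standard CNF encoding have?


The PHP encoding has two parts:
1) At-least-one-hole clauses: 42 (one per pigeon, each with 41 literals).
2) At-most-one-pigeon-per-hole clauses: 41 holes * C(42,2) = 41 * 861 = 35301.
Total clauses = 42 + 35301 = 35343.

35343


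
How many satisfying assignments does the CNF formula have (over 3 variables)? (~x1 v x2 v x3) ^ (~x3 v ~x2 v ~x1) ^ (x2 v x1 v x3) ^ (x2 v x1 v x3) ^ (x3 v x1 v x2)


Enumerate all 8 truth assignments over 3 variables.
Test each against every clause.
Satisfying assignments found: 5.

5


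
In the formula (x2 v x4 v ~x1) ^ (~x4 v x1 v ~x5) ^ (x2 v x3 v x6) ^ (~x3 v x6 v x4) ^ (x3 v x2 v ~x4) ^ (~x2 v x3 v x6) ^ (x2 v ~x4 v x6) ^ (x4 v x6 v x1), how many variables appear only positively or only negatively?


A pure literal appears in only one polarity across all clauses.
Pure literals: x5 (negative only), x6 (positive only).
Count = 2.

2


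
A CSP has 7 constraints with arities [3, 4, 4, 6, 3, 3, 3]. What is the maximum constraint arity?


The arities are: 3, 4, 4, 6, 3, 3, 3.
Scan for the maximum value.
Maximum arity = 6.

6


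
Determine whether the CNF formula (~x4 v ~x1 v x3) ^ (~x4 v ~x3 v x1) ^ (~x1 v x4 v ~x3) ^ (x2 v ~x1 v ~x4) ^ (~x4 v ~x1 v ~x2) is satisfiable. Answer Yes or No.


Check all 16 possible truth assignments.
Number of satisfying assignments found: 8.
The formula is satisfiable.

Yes


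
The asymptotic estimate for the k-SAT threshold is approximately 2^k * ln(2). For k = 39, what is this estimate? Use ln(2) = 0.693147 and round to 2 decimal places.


Using the asymptotic formula: threshold ~ 2^k * ln(2).
2^39 = 549755813888.
549755813888 * 0.693147 = 381061593129.03.

381061593129.03


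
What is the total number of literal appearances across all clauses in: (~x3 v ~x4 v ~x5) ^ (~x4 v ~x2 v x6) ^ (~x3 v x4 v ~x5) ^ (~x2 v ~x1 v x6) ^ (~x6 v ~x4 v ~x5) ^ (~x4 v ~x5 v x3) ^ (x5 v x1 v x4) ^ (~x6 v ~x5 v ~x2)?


Clause lengths: 3, 3, 3, 3, 3, 3, 3, 3.
Sum = 3 + 3 + 3 + 3 + 3 + 3 + 3 + 3 = 24.

24


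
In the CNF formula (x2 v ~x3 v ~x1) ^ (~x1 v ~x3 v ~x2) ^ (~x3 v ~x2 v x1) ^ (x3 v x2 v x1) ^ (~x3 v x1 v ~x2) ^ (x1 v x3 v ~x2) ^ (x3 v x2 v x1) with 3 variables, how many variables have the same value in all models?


Find all satisfying assignments: 3 model(s).
Check which variables have the same value in every model.
No variable is fixed across all models.
Backbone size = 0.

0


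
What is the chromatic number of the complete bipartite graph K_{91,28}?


K_{91,28} is bipartite by definition: the two parts are independent sets, with every edge crossing between them.
Color all vertices in one part with color 1 and all vertices in the other part with color 2.
Since the graph has at least one edge, one color does not suffice.
Chromatic number = 2.

2


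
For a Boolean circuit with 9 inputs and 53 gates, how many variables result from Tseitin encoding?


The Tseitin transformation introduces one auxiliary variable per gate.
Total variables = inputs + gates = 9 + 53 = 62.

62


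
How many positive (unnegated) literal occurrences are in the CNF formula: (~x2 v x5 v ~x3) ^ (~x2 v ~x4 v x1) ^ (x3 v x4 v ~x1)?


Scan each clause for unnegated literals.
Clause 1: 1 positive; Clause 2: 1 positive; Clause 3: 2 positive.
Total positive literal occurrences = 4.

4


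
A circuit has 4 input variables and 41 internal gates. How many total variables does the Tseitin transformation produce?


The Tseitin transformation introduces one auxiliary variable per gate.
Total variables = inputs + gates = 4 + 41 = 45.

45


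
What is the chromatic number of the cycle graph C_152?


A cycle on an even number of vertices is bipartite: alternate two colors around the cycle.
Since 152 is even, two colors suffice, and at least two are needed because the graph has edges.
Chromatic number = 2.

2


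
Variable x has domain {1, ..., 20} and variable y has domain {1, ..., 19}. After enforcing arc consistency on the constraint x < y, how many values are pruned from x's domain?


For the constraint x < y, x needs a supporting value in y's domain.
x can be at most 18 (one less than y's maximum).
Valid x values from domain: 18 out of 20.
Pruned = 20 - 18 = 2.

2


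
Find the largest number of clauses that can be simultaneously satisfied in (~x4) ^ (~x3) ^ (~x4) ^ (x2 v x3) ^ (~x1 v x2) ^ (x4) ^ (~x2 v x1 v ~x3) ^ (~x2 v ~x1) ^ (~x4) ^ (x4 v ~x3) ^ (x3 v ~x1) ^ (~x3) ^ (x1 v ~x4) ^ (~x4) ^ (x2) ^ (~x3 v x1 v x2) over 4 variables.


Enumerate all 16 truth assignments.
For each, count how many of the 16 clauses are satisfied.
The formula is not fully satisfiable, so the maximum is below 16.
Maximum simultaneously satisfiable clauses = 15.

15


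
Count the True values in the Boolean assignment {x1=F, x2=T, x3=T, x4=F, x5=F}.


The weight is the number of variables assigned True.
True variables: x2, x3.
Weight = 2.

2


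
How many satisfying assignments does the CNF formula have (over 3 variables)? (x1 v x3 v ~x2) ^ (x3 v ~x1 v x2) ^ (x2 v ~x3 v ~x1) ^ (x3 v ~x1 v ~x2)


Enumerate all 8 truth assignments over 3 variables.
Test each against every clause.
Satisfying assignments found: 4.

4


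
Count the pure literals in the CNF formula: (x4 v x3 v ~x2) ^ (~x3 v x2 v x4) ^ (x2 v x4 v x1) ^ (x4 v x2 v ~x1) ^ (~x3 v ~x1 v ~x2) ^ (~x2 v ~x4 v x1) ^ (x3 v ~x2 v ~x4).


A pure literal appears in only one polarity across all clauses.
No pure literals found.
Count = 0.

0


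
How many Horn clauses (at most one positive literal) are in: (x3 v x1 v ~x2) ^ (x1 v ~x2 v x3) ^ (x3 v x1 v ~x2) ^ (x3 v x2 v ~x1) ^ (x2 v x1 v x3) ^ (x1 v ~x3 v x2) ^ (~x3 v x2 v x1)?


A Horn clause has at most one positive literal.
Clause 1: 2 positive lit(s) -> not Horn
Clause 2: 2 positive lit(s) -> not Horn
Clause 3: 2 positive lit(s) -> not Horn
Clause 4: 2 positive lit(s) -> not Horn
Clause 5: 3 positive lit(s) -> not Horn
Clause 6: 2 positive lit(s) -> not Horn
Clause 7: 2 positive lit(s) -> not Horn
Total Horn clauses = 0.

0


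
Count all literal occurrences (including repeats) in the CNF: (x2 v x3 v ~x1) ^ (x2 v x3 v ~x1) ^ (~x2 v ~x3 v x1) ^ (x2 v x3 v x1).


Clause lengths: 3, 3, 3, 3.
Sum = 3 + 3 + 3 + 3 = 12.

12


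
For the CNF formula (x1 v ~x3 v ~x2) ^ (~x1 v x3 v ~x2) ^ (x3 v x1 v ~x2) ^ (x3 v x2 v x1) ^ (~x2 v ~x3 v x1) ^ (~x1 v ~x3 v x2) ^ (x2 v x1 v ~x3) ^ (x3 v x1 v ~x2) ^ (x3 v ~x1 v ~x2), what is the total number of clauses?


Each group enclosed in parentheses joined by ^ is one clause.
Counting the conjuncts: 9 clauses.

9


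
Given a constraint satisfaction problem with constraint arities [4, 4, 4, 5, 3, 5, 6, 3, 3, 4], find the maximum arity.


The arities are: 4, 4, 4, 5, 3, 5, 6, 3, 3, 4.
Scan for the maximum value.
Maximum arity = 6.

6


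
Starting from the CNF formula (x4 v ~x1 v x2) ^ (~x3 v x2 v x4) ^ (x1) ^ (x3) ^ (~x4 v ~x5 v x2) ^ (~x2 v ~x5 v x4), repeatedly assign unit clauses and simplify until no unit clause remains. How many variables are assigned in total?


Unit propagation repeatedly assigns the literal in any unit clause, then simplifies.
Assignments in order: x1 = T, x3 = T.
No further unit clauses remain.
Total variables assigned = 2.

2


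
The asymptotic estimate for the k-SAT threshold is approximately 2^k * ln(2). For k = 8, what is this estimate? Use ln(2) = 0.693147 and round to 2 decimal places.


Using the asymptotic formula: threshold ~ 2^k * ln(2).
2^8 = 256.
256 * 0.693147 = 177.45.

177.45


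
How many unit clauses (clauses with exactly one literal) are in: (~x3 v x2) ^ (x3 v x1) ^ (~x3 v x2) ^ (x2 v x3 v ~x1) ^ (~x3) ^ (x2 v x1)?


A unit clause contains exactly one literal.
Unit clauses found: (~x3).
Count = 1.

1


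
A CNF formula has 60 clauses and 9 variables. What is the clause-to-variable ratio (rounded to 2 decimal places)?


Clause-to-variable ratio = clauses / variables.
60 / 9 = 6.67.

6.67


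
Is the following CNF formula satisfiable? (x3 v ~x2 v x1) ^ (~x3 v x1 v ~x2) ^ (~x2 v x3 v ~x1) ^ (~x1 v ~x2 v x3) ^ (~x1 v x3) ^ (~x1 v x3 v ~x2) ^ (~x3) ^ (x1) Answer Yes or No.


Check all 8 possible truth assignments.
Number of satisfying assignments found: 0.
The formula is unsatisfiable.

No


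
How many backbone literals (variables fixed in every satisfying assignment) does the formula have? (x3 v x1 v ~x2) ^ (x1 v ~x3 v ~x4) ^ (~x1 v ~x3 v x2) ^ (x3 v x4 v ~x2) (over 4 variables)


Find all satisfying assignments: 9 model(s).
Check which variables have the same value in every model.
No variable is fixed across all models.
Backbone size = 0.

0


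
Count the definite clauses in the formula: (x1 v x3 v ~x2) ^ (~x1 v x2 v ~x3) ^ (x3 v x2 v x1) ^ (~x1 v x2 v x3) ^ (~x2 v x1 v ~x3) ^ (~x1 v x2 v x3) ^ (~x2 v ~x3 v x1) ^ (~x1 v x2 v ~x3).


A definite clause has exactly one positive literal.
Clause 1: 2 positive -> not definite
Clause 2: 1 positive -> definite
Clause 3: 3 positive -> not definite
Clause 4: 2 positive -> not definite
Clause 5: 1 positive -> definite
Clause 6: 2 positive -> not definite
Clause 7: 1 positive -> definite
Clause 8: 1 positive -> definite
Definite clause count = 4.

4


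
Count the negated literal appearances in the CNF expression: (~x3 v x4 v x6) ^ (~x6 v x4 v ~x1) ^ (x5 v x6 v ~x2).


Scan each clause for negated literals.
Clause 1: 1 negative; Clause 2: 2 negative; Clause 3: 1 negative.
Total negative literal occurrences = 4.

4


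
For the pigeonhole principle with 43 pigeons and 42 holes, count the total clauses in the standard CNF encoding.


The PHP encoding has two parts:
1) At-least-one-hole clauses: 43 (one per pigeon, each with 42 literals).
2) At-most-one-pigeon-per-hole clauses: 42 holes * C(43,2) = 42 * 903 = 37926.
Total clauses = 43 + 37926 = 37969.

37969


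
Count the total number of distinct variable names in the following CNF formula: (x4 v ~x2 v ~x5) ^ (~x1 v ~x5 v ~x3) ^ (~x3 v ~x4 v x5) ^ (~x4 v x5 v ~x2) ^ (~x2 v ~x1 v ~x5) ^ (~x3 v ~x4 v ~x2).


Identify each distinct variable in the formula.
Variables found: x1, x2, x3, x4, x5.
Total distinct variables = 5.

5


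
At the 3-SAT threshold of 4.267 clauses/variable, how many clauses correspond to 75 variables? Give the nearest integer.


The 3-SAT phase transition occurs at approximately 4.267 clauses per variable.
m = 4.267 * 75 = 320.025.
Rounded to nearest integer: 320.

320


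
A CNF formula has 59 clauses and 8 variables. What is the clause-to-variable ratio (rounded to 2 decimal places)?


Clause-to-variable ratio = clauses / variables.
59 / 8 = 7.38.

7.38


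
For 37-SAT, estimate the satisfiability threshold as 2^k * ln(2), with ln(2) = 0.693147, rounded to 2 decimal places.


Using the asymptotic formula: threshold ~ 2^k * ln(2).
2^37 = 137438953472.
137438953472 * 0.693147 = 95265398282.26.

95265398282.26


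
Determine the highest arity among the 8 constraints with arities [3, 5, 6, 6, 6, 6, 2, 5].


The arities are: 3, 5, 6, 6, 6, 6, 2, 5.
Scan for the maximum value.
Maximum arity = 6.

6


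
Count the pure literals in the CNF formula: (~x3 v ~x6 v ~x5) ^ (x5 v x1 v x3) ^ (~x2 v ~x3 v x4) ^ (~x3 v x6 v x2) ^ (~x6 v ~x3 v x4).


A pure literal appears in only one polarity across all clauses.
Pure literals: x1 (positive only), x4 (positive only).
Count = 2.

2


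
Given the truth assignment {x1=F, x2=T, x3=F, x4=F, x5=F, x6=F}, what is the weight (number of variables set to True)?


The weight is the number of variables assigned True.
True variables: x2.
Weight = 1.

1


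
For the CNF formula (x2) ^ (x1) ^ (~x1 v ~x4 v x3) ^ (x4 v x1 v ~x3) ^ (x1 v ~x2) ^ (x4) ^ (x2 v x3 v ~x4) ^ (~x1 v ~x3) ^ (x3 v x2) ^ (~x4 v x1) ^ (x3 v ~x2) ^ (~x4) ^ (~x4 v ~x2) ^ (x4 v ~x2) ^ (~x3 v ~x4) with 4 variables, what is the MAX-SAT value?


Enumerate all 16 truth assignments.
For each, count how many of the 15 clauses are satisfied.
The formula is not fully satisfiable, so the maximum is below 15.
Maximum simultaneously satisfiable clauses = 12.

12


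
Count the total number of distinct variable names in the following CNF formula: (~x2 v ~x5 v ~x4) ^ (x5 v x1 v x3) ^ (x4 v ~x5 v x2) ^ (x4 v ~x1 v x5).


Identify each distinct variable in the formula.
Variables found: x1, x2, x3, x4, x5.
Total distinct variables = 5.

5


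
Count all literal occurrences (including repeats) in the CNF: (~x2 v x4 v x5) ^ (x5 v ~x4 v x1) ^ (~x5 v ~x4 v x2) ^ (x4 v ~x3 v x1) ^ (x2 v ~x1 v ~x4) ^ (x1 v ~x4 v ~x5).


Clause lengths: 3, 3, 3, 3, 3, 3.
Sum = 3 + 3 + 3 + 3 + 3 + 3 = 18.

18


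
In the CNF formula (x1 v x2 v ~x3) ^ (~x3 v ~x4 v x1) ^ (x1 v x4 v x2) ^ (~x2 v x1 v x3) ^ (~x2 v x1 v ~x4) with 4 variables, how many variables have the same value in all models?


Find all satisfying assignments: 10 model(s).
Check which variables have the same value in every model.
No variable is fixed across all models.
Backbone size = 0.

0
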